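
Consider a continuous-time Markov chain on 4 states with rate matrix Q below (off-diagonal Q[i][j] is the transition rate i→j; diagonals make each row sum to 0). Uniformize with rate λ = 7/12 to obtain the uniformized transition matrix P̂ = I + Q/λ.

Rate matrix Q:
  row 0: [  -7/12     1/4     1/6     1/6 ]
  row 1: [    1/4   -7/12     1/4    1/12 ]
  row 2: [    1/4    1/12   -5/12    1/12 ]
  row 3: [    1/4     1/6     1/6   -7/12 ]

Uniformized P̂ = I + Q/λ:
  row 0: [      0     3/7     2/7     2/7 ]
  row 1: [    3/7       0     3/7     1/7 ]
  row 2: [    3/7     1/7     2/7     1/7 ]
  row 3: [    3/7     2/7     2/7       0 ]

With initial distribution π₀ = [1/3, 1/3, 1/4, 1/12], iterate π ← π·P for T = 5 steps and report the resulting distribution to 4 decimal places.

t=0: π = [0.3333, 0.3333, 0.2500, 0.0833]
t=1: π = [0.2857, 0.2024, 0.3333, 0.1786]
t=2: π = [0.3061, 0.2211, 0.3146, 0.1582]
t=3: π = [0.2974, 0.2213, 0.3173, 0.1640]
t=4: π = [0.3011, 0.2196, 0.3173, 0.1619]
t=5: π = [0.2995, 0.2206, 0.3171, 0.1627]

π = [0.2995, 0.2206, 0.3171, 0.1627]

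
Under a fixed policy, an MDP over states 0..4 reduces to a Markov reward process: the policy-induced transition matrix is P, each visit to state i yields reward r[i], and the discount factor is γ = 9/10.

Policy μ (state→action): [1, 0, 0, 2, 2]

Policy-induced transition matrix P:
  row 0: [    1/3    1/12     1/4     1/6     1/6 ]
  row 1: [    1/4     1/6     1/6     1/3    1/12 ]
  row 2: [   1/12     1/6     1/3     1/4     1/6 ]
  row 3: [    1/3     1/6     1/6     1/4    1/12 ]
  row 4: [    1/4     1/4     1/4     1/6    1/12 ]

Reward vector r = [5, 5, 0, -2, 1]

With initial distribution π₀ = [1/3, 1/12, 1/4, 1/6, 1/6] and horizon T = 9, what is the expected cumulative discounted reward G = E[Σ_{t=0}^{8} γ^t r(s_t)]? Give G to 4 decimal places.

t=0: π = [0.3333, 0.0833, 0.2500, 0.1667, 0.1667], E[r] = 1.9167, γ^t·E[r] = 1.916667, running G = 1.916667
t=1: π = [0.2500, 0.1528, 0.2500, 0.2153, 0.1319], E[r] = 1.7153, γ^t·E[r] = 1.543750, running G = 3.460417
t=2: π = [0.2471, 0.1568, 0.2402, 0.2309, 0.1250], E[r] = 1.6829, γ^t·E[r] = 1.363125, running G = 4.823542
t=3: π = [0.2498, 0.1565, 0.2377, 0.2321, 0.1239], E[r] = 1.6913, γ^t·E[r] = 1.232965, running G = 6.056507
t=4: π = [0.2505, 0.1562, 0.2374, 0.2319, 0.1240], E[r] = 1.6937, γ^t·E[r] = 1.111269, running G = 7.167775
t=5: π = [0.2506, 0.1561, 0.2374, 0.2318, 0.1240], E[r] = 1.6941, γ^t·E[r] = 1.000368, running G = 8.168144
t=6: π = [0.2506, 0.1561, 0.2375, 0.2318, 0.1240], E[r] = 1.6941, γ^t·E[r] = 0.900334, running G = 9.068478
t=7: π = [0.2506, 0.1561, 0.2375, 0.2318, 0.1240], E[r] = 1.6941, γ^t·E[r] = 0.810295, running G = 9.878773
t=8: π = [0.2506, 0.1561, 0.2375, 0.2318, 0.1240], E[r] = 1.6941, γ^t·E[r] = 0.729265, running G = 10.608038

G = 10.6080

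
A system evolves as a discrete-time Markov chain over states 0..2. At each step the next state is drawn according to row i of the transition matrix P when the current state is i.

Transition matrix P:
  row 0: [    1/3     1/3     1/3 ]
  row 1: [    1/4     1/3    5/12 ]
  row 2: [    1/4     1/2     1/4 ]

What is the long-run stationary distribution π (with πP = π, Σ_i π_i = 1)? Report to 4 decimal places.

π = [0.2727, 0.3896, 0.3377]

Balance equations π_j = Σ_i π_i·P[i][j]:
  π_0 = 1/3·π_0 + 1/4·π_1 + 1/4·π_2
  π_1 = 1/3·π_0 + 1/3·π_1 + 1/2·π_2
  normalize: π_0 + π_1 + π_2 = 1
Solving the linear system gives exactly π = [3/11, 30/77, 26/77].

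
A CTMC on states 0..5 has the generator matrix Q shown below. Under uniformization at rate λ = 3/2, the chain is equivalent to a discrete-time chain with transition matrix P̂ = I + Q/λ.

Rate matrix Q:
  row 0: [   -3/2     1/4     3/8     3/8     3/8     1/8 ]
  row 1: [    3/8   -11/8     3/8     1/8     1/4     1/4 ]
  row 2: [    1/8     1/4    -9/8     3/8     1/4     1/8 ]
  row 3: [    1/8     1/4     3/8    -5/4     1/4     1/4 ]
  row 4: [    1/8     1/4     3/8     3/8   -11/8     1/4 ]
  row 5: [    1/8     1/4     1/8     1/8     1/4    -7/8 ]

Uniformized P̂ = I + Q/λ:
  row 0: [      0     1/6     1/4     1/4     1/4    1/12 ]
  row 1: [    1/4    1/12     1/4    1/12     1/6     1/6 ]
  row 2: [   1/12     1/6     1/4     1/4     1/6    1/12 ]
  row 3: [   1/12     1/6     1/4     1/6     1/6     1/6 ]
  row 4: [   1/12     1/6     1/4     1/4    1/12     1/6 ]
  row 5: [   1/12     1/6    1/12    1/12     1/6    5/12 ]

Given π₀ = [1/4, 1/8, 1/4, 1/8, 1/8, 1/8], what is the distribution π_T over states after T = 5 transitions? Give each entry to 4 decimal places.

t=0: π = [0.2500, 0.1250, 0.2500, 0.1250, 0.1250, 0.1250]
t=1: π = [0.0833, 0.1563, 0.2292, 0.1979, 0.1771, 0.1563]
t=2: π = [0.1024, 0.1536, 0.2240, 0.1814, 0.1589, 0.1797]
t=3: π = [0.1004, 0.1539, 0.2201, 0.1793, 0.1620, 0.1844]
t=4: π = [0.1006, 0.1538, 0.2193, 0.1787, 0.1615, 0.1861]
t=5: π = [0.1006, 0.1538, 0.2190, 0.1785, 0.1616, 0.1865]

π = [0.1006, 0.1538, 0.2190, 0.1785, 0.1616, 0.1865]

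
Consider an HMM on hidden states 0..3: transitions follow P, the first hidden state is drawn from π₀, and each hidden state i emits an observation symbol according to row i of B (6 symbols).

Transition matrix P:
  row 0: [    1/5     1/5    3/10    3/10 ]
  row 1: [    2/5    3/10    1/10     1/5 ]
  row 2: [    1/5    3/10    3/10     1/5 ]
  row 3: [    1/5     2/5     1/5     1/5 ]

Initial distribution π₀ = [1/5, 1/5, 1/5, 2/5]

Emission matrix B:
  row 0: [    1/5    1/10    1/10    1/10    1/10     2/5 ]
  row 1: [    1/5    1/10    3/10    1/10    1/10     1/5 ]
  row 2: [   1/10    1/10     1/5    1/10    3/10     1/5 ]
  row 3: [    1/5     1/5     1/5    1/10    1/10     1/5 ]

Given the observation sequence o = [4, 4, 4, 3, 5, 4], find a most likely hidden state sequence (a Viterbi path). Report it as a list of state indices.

t=0: δ = [2.000e-02, 2.000e-02, 6.000e-02, 4.000e-02]  (obs o_0=4)
t=1: δ = [1.200e-03, 1.800e-03, 5.400e-03, 1.200e-03]  ψ = [2, 2, 2, 2]  (obs o_1=4)
t=2: δ = [1.080e-04, 1.620e-04, 4.860e-04, 1.080e-04]  ψ = [2, 2, 2, 2]  (obs o_2=4)
t=3: δ = [9.720e-06, 1.458e-05, 1.458e-05, 9.720e-06]  ψ = [2, 2, 2, 2]  (obs o_3=3)
t=4: δ = [2.333e-06, 8.748e-07, 8.748e-07, 5.832e-07]  ψ = [1, 1, 2, 0]  (obs o_4=5)
t=5: δ = [4.666e-08, 4.666e-08, 2.100e-07, 6.998e-08]  ψ = [0, 0, 0, 0]  (obs o_5=4)
backtrack: best end state = 2; path = [2, 2, 2, 1, 0, 2]

path = [2, 2, 2, 1, 0, 2]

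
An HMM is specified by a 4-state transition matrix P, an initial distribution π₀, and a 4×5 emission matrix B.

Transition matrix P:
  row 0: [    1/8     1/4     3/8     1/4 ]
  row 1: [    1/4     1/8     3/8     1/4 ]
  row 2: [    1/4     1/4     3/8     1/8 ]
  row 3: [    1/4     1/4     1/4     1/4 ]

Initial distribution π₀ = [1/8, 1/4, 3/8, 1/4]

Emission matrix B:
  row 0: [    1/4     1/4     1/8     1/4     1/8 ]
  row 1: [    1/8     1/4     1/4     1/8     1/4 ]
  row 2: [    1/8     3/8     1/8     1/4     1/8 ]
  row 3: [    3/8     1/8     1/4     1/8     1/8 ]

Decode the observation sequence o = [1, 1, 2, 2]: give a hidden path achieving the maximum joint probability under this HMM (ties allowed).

t=0: δ = [3.125e-02, 6.250e-02, 1.406e-01, 3.125e-02]  (obs o_0=1)
t=1: δ = [8.789e-03, 8.789e-03, 1.978e-02, 2.197e-03]  ψ = [2, 2, 2, 2]  (obs o_1=1)
t=2: δ = [6.180e-04, 1.236e-03, 9.270e-04, 6.180e-04]  ψ = [2, 2, 2, 2]  (obs o_2=2)
t=3: δ = [3.862e-05, 5.794e-05, 5.794e-05, 7.725e-05]  ψ = [1, 2, 1, 1]  (obs o_3=2)
backtrack: best end state = 3; path = [2, 2, 1, 3]

path = [2, 2, 1, 3]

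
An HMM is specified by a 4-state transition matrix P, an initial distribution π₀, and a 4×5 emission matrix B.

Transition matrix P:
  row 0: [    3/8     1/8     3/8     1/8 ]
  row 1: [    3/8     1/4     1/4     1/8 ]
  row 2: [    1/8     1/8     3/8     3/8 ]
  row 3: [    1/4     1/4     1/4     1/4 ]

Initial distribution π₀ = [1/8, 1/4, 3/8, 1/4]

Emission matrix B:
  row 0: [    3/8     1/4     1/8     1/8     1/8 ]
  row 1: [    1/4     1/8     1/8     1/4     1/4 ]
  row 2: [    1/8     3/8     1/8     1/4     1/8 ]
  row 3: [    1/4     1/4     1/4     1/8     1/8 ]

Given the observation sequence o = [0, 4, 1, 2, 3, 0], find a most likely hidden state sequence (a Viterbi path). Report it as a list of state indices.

path = [1, 0, 2, 3, 1, 0]

t=0: δ = [4.688e-02, 6.250e-02, 4.688e-02, 6.250e-02]  (obs o_0=0)
t=1: δ = [2.930e-03, 3.906e-03, 2.197e-03, 2.197e-03]  ψ = [1, 1, 0, 2]  (obs o_1=4)
t=2: δ = [3.662e-04, 1.221e-04, 4.120e-04, 2.060e-04]  ψ = [1, 1, 0, 2]  (obs o_2=1)
t=3: δ = [1.717e-05, 6.437e-06, 1.931e-05, 3.862e-05]  ψ = [0, 2, 2, 2]  (obs o_3=2)
t=4: δ = [1.207e-06, 2.414e-06, 2.414e-06, 1.207e-06]  ψ = [3, 3, 3, 3]  (obs o_4=3)
t=5: δ = [3.395e-07, 1.509e-07, 1.132e-07, 2.263e-07]  ψ = [1, 1, 2, 2]  (obs o_5=0)
backtrack: best end state = 0; path = [1, 0, 2, 3, 1, 0]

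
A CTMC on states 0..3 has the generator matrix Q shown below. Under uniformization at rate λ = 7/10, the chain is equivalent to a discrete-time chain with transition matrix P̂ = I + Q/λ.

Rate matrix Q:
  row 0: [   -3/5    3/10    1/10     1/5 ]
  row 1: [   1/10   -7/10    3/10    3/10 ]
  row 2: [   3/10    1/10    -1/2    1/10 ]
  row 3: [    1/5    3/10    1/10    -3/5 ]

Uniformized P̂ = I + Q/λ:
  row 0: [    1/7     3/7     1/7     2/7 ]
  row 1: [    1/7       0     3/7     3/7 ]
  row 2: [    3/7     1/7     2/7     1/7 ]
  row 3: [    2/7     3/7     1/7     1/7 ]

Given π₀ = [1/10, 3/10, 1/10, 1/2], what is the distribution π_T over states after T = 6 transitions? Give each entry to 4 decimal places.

π = [0.2500, 0.2500, 0.2500, 0.2500]

t=0: π = [0.1000, 0.3000, 0.1000, 0.5000]
t=1: π = [0.2429, 0.2714, 0.2429, 0.2429]
t=2: π = [0.2469, 0.2429, 0.2551, 0.2551]
t=3: π = [0.2522, 0.2516, 0.2487, 0.2475]
t=4: π = [0.2493, 0.2497, 0.2503, 0.2508]
t=5: π = [0.2502, 0.2501, 0.2499, 0.2498]
t=6: π = [0.2500, 0.2500, 0.2500, 0.2500]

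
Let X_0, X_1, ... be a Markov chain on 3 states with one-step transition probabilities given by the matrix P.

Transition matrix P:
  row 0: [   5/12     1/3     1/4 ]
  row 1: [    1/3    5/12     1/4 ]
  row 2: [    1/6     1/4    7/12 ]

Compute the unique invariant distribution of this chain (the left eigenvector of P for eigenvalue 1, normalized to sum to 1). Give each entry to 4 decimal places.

π = [0.2955, 0.3295, 0.3750]

Balance equations π_j = Σ_i π_i·P[i][j]:
  π_0 = 5/12·π_0 + 1/3·π_1 + 1/6·π_2
  π_1 = 1/3·π_0 + 5/12·π_1 + 1/4·π_2
  normalize: π_0 + π_1 + π_2 = 1
Solving the linear system gives exactly π = [13/44, 29/88, 3/8].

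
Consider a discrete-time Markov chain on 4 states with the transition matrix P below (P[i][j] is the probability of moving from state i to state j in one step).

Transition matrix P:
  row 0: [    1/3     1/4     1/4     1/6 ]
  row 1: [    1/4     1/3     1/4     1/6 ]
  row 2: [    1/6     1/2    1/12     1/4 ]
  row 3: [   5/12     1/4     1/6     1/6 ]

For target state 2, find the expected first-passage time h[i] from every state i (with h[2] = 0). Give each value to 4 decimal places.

h = [4.2353, 4.2353, 0.0000, 4.5882]

First-step conditioning: h[2] = 0; for i ≠ 2, h[i] = 1 + Σ_k P[i][k]·h[k].
  h[0] = 1 + 1/3·h[0] + 1/4·h[1] + 1/6·h[3]
  h[1] = 1 + 1/4·h[0] + 1/3·h[1] + 1/6·h[3]
  h[3] = 1 + 5/12·h[0] + 1/4·h[1] + 1/6·h[3]
Solving the 3×3 linear system over states ≠ 2 gives exactly h = [72/17, 72/17, 0, 78/17] (h[2] = 0 is the target).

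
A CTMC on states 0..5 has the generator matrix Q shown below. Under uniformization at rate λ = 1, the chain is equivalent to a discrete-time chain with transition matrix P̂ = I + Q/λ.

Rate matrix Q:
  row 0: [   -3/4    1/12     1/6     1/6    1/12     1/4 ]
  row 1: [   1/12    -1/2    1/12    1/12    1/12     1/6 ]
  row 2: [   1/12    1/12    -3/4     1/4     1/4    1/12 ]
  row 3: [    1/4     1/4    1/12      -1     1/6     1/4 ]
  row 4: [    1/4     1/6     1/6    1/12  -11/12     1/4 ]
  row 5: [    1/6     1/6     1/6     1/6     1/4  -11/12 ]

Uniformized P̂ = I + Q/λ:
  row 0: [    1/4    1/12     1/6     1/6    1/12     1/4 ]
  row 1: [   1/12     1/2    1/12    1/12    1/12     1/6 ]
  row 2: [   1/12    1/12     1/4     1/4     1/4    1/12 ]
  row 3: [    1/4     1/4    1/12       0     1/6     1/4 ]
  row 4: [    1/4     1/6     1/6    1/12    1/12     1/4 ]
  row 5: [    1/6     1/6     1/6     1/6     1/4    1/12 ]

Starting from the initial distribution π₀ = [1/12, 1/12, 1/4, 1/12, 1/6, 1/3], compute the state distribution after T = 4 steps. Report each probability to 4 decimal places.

t=0: π = [0.0833, 0.0833, 0.2500, 0.0833, 0.1667, 0.3333]
t=1: π = [0.1667, 0.1736, 0.1736, 0.1528, 0.1875, 0.1458]
t=2: π = [0.1800, 0.2089, 0.1539, 0.1256, 0.1493, 0.1823]
t=3: π = [0.1743, 0.2189, 0.1516, 0.1287, 0.1498, 0.1766]
t=4: π = [0.1735, 0.2232, 0.1503, 0.1271, 0.1488, 0.1771]

π = [0.1735, 0.2232, 0.1503, 0.1271, 0.1488, 0.1771]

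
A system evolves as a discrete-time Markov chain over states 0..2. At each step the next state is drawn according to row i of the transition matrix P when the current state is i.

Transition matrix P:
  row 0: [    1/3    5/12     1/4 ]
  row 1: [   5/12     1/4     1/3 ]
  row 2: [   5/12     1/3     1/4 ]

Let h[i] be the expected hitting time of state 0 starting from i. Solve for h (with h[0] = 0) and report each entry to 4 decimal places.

h = [0.0000, 2.4000, 2.4000]

First-step conditioning: h[0] = 0; for i ≠ 0, h[i] = 1 + Σ_k P[i][k]·h[k].
  h[1] = 1 + 1/4·h[1] + 1/3·h[2]
  h[2] = 1 + 1/3·h[1] + 1/4·h[2]
Solving the 2×2 linear system over states ≠ 0 gives exactly h = [0, 12/5, 12/5] (h[0] = 0 is the target).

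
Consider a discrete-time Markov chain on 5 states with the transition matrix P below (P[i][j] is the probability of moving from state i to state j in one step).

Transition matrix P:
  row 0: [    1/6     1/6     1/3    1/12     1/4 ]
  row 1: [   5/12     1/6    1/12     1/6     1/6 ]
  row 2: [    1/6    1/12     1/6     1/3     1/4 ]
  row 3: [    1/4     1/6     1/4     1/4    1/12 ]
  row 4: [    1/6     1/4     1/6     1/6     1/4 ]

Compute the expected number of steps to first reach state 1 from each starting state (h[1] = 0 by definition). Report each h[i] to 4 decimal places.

First-step conditioning: h[1] = 0; for i ≠ 1, h[i] = 1 + Σ_k P[i][k]·h[k].
  h[0] = 1 + 1/6·h[0] + 1/3·h[2] + 1/12·h[3] + 1/4·h[4]
  h[2] = 1 + 1/6·h[0] + 1/6·h[2] + 1/3·h[3] + 1/4·h[4]
  h[3] = 1 + 1/4·h[0] + 1/4·h[2] + 1/4·h[3] + 1/12·h[4]
  h[4] = 1 + 1/6·h[0] + 1/6·h[2] + 1/6·h[3] + 1/4·h[4]
Solving the 4×4 linear system over states ≠ 1 gives exactly h = [1299/214, 0, 1395/214, 657/107, 588/107] (h[1] = 0 is the target).

h = [6.0701, 0.0000, 6.5187, 6.1402, 5.4953]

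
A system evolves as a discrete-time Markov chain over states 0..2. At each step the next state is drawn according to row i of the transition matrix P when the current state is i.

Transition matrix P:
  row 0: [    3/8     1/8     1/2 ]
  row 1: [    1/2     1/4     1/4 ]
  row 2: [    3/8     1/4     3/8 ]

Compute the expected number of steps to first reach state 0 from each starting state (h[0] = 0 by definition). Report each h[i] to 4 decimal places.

First-step conditioning: h[0] = 0; for i ≠ 0, h[i] = 1 + Σ_k P[i][k]·h[k].
  h[1] = 1 + 1/4·h[1] + 1/4·h[2]
  h[2] = 1 + 1/4·h[1] + 3/8·h[2]
Solving the 2×2 linear system over states ≠ 0 gives exactly h = [0, 28/13, 32/13] (h[0] = 0 is the target).

h = [0.0000, 2.1538, 2.4615]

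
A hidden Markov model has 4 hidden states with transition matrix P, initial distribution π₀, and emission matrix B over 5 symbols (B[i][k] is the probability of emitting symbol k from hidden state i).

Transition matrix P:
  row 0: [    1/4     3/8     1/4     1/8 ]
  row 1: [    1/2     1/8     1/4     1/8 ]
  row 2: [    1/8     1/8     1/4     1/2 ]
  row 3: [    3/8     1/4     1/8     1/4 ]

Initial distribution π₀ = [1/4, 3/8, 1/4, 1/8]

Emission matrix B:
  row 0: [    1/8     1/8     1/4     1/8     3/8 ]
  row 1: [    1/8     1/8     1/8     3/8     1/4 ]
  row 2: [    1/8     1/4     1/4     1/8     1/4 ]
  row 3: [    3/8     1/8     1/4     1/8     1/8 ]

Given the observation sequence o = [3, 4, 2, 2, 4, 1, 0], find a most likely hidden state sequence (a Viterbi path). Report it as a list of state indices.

path = [1, 0, 2, 3, 0, 2, 3]

t=0: δ = [3.125e-02, 1.406e-01, 3.125e-02, 1.562e-02]  (obs o_0=3)
t=1: δ = [2.637e-02, 4.395e-03, 8.789e-03, 2.197e-03]  ψ = [1, 1, 1, 1]  (obs o_1=4)
t=2: δ = [1.648e-03, 1.236e-03, 1.648e-03, 1.099e-03]  ψ = [0, 0, 0, 2]  (obs o_2=2)
t=3: δ = [1.545e-04, 7.725e-05, 1.030e-04, 2.060e-04]  ψ = [1, 0, 0, 2]  (obs o_3=2)
t=4: δ = [2.897e-05, 1.448e-05, 9.656e-06, 6.437e-06]  ψ = [3, 0, 0, 2]  (obs o_4=4)
t=5: δ = [9.052e-07, 1.358e-06, 1.810e-06, 6.035e-07]  ψ = [0, 0, 0, 2]  (obs o_5=1)
t=6: δ = [8.487e-08, 4.243e-08, 5.658e-08, 3.395e-07]  ψ = [1, 0, 2, 2]  (obs o_6=0)
backtrack: best end state = 3; path = [1, 0, 2, 3, 0, 2, 3]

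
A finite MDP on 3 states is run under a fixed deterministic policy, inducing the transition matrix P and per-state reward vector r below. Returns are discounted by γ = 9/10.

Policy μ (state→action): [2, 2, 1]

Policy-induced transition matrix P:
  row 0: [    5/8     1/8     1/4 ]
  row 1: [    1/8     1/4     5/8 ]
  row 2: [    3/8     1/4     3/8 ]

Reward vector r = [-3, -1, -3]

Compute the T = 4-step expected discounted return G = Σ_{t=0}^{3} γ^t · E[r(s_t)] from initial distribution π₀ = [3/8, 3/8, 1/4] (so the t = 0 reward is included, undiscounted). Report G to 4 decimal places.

G = -8.5840

t=0: π = [0.3750, 0.3750, 0.2500], E[r] = -2.2500, γ^t·E[r] = -2.250000, running G = -2.250000
t=1: π = [0.3750, 0.2031, 0.4219], E[r] = -2.5938, γ^t·E[r] = -2.334375, running G = -4.584375
t=2: π = [0.4180, 0.2031, 0.3789], E[r] = -2.5938, γ^t·E[r] = -2.100938, running G = -6.685313
t=3: π = [0.4287, 0.1978, 0.3735], E[r] = -2.6045, γ^t·E[r] = -1.898675, running G = -8.583987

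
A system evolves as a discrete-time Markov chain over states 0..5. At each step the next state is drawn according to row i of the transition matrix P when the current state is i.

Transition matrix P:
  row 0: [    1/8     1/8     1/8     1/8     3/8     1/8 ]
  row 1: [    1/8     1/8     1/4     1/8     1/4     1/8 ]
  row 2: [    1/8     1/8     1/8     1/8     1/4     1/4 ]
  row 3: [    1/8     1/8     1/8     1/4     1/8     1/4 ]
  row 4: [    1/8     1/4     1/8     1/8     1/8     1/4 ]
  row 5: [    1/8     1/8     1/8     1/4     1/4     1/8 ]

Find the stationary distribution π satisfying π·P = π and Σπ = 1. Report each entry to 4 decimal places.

π = [0.1250, 0.1521, 0.1440, 0.1702, 0.2172, 0.1914]

Balance equations π_j = Σ_i π_i·P[i][j]:
  π_0 = 1/8·π_0 + 1/8·π_1 + 1/8·π_2 + 1/8·π_3 + 1/8·π_4 + 1/8·π_5
  π_1 = 1/8·π_0 + 1/8·π_1 + 1/8·π_2 + 1/8·π_3 + 1/4·π_4 + 1/8·π_5
  π_2 = 1/8·π_0 + 1/4·π_1 + 1/8·π_2 + 1/8·π_3 + 1/8·π_4 + 1/8·π_5
  π_3 = 1/8·π_0 + 1/8·π_1 + 1/8·π_2 + 1/4·π_3 + 1/8·π_4 + 1/4·π_5
  π_4 = 3/8·π_0 + 1/4·π_1 + 1/4·π_2 + 1/8·π_3 + 1/8·π_4 + 1/4·π_5
  normalize: π_0 + π_1 + π_2 + π_3 + π_4 + π_5 = 1
Solving the linear system gives exactly π = [1/8, 138/907, 1045/7256, 1235/7256, 197/907, 1389/7256].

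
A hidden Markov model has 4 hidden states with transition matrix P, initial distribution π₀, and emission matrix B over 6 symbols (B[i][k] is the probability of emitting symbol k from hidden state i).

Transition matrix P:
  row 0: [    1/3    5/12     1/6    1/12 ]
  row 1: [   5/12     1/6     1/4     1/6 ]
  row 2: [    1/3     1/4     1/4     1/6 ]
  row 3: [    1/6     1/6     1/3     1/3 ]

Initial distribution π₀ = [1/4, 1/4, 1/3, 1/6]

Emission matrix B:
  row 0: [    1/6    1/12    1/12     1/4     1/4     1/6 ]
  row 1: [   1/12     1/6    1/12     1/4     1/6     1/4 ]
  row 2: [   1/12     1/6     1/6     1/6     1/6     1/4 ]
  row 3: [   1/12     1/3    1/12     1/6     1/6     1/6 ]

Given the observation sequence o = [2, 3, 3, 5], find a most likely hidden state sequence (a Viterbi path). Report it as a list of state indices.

t=0: δ = [2.083e-02, 2.083e-02, 5.556e-02, 1.389e-02]  (obs o_0=2)
t=1: δ = [4.630e-03, 3.472e-03, 2.315e-03, 1.543e-03]  ψ = [2, 2, 2, 2]  (obs o_1=3)
t=2: δ = [3.858e-04, 4.823e-04, 1.447e-04, 9.645e-05]  ψ = [0, 0, 1, 1]  (obs o_2=3)
t=3: δ = [3.349e-05, 4.019e-05, 3.014e-05, 1.340e-05]  ψ = [1, 0, 1, 1]  (obs o_3=5)
backtrack: best end state = 1; path = [2, 0, 0, 1]

path = [2, 0, 0, 1]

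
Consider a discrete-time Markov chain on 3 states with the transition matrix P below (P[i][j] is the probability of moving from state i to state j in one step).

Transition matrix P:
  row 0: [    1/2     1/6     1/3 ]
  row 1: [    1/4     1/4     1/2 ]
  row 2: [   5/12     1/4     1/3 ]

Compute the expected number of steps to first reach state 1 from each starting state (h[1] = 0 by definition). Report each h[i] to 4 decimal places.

First-step conditioning: h[1] = 0; for i ≠ 1, h[i] = 1 + Σ_k P[i][k]·h[k].
  h[0] = 1 + 1/2·h[0] + 1/3·h[2]
  h[2] = 1 + 5/12·h[0] + 1/3·h[2]
Solving the 2×2 linear system over states ≠ 1 gives exactly h = [36/7, 0, 33/7] (h[1] = 0 is the target).

h = [5.1429, 0.0000, 4.7143]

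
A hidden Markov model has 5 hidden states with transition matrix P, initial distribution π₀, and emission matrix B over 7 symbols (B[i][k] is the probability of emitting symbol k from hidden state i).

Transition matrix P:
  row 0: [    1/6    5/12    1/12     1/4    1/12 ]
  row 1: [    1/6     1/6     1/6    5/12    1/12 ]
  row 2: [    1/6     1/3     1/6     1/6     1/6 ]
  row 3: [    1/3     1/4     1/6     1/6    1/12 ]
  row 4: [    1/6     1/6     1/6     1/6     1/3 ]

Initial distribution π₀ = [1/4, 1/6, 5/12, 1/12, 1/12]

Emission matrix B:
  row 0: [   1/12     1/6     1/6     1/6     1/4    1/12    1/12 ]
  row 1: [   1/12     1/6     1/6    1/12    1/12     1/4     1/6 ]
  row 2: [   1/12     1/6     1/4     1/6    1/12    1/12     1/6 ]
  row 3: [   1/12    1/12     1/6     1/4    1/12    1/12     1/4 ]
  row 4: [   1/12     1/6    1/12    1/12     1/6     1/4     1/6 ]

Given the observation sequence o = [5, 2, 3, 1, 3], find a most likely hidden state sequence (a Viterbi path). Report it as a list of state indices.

t=0: δ = [2.083e-02, 4.167e-02, 3.472e-02, 6.944e-03, 2.083e-02]  (obs o_0=5)
t=1: δ = [1.157e-03, 1.929e-03, 1.736e-03, 2.894e-03, 5.787e-04]  ψ = [1, 2, 1, 1, 4]  (obs o_1=2)
t=2: δ = [1.608e-04, 6.028e-05, 8.038e-05, 2.009e-04, 2.411e-05]  ψ = [3, 3, 3, 1, 2]  (obs o_2=3)
t=3: δ = [1.116e-05, 1.116e-05, 5.582e-06, 3.349e-06, 2.791e-06]  ψ = [3, 0, 3, 0, 3]  (obs o_3=1)
t=4: δ = [3.101e-07, 3.876e-07, 3.101e-07, 1.163e-06, 7.752e-08]  ψ = [0, 0, 1, 1, 0]  (obs o_4=3)
backtrack: best end state = 3; path = [1, 3, 0, 1, 3]

path = [1, 3, 0, 1, 3]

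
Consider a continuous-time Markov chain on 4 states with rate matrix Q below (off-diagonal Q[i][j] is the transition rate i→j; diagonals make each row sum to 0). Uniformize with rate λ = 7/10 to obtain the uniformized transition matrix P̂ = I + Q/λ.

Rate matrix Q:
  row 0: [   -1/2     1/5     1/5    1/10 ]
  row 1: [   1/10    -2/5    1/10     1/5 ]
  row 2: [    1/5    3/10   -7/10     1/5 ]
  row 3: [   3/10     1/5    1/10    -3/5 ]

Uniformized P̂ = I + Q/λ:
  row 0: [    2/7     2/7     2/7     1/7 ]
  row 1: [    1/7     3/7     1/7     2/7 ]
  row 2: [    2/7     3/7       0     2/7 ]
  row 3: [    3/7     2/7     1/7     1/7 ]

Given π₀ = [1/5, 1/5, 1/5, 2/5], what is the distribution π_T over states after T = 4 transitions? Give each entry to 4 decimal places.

t=0: π = [0.2000, 0.2000, 0.2000, 0.4000]
t=1: π = [0.3143, 0.3429, 0.1429, 0.2000]
t=2: π = [0.2653, 0.3551, 0.1673, 0.2122]
t=3: π = [0.2653, 0.3603, 0.1569, 0.2175]
t=4: π = [0.2653, 0.3596, 0.1584, 0.2167]

π = [0.2653, 0.3596, 0.1584, 0.2167]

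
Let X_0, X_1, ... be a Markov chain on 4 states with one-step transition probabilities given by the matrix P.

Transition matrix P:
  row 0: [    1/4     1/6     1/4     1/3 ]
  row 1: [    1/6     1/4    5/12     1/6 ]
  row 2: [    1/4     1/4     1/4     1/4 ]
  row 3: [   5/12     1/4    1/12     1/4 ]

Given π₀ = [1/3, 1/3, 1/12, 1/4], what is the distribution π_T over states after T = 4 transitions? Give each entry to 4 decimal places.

π = [0.2734, 0.2272, 0.2456, 0.2538]

t=0: π = [0.3333, 0.3333, 0.0833, 0.2500]
t=1: π = [0.2639, 0.2222, 0.2639, 0.2500]
t=2: π = [0.2731, 0.2280, 0.2454, 0.2535]
t=3: π = [0.2732, 0.2272, 0.2458, 0.2538]
t=4: π = [0.2734, 0.2272, 0.2456, 0.2538]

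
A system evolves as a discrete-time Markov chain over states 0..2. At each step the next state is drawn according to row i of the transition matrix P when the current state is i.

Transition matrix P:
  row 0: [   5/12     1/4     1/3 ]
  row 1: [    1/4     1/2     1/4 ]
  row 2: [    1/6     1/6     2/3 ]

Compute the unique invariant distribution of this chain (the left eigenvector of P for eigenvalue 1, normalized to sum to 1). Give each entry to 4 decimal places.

Balance equations π_j = Σ_i π_i·P[i][j]:
  π_0 = 5/12·π_0 + 1/4·π_1 + 1/6·π_2
  π_1 = 1/4·π_0 + 1/2·π_1 + 1/6·π_2
  normalize: π_0 + π_1 + π_2 = 1
Solving the linear system gives exactly π = [18/71, 20/71, 33/71].

π = [0.2535, 0.2817, 0.4648]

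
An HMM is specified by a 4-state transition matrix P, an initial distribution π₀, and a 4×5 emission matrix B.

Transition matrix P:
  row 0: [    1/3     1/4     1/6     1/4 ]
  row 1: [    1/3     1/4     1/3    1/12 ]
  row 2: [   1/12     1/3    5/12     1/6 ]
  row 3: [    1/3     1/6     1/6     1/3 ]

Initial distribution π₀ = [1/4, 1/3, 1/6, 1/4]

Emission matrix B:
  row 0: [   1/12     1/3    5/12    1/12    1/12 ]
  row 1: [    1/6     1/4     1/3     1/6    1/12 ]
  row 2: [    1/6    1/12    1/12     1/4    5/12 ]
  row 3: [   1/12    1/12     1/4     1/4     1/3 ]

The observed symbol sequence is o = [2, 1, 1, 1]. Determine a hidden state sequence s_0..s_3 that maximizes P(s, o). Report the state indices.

path = [1, 0, 0, 0]

t=0: δ = [1.042e-01, 1.111e-01, 1.389e-02, 6.250e-02]  (obs o_0=2)
t=1: δ = [1.235e-02, 6.944e-03, 3.086e-03, 2.170e-03]  ψ = [1, 1, 1, 0]  (obs o_1=1)
t=2: δ = [1.372e-03, 7.716e-04, 1.929e-04, 2.572e-04]  ψ = [0, 0, 1, 0]  (obs o_2=1)
t=3: δ = [1.524e-04, 8.573e-05, 2.143e-05, 2.858e-05]  ψ = [0, 0, 1, 0]  (obs o_3=1)
backtrack: best end state = 0; path = [1, 0, 0, 0]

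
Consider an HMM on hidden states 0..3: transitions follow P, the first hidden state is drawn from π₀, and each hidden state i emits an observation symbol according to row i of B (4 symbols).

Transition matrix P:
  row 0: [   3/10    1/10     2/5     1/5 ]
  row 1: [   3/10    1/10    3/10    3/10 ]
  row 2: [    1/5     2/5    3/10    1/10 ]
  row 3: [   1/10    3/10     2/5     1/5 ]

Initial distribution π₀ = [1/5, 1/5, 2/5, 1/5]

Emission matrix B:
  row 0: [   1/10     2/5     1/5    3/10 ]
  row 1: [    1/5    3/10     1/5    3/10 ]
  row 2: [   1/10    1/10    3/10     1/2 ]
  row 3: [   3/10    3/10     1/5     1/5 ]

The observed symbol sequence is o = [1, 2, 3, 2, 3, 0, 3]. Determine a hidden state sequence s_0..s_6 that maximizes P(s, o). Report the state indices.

path = [0, 2, 2, 2, 1, 3, 2]

t=0: δ = [8.000e-02, 6.000e-02, 4.000e-02, 6.000e-02]  (obs o_0=1)
t=1: δ = [4.800e-03, 3.600e-03, 9.600e-03, 3.600e-03]  ψ = [0, 3, 0, 1]  (obs o_1=2)
t=2: δ = [5.760e-04, 1.152e-03, 1.440e-03, 2.160e-04]  ψ = [2, 2, 2, 1]  (obs o_2=3)
t=3: δ = [6.912e-05, 1.152e-04, 1.296e-04, 6.912e-05]  ψ = [1, 2, 2, 1]  (obs o_3=2)
t=4: δ = [1.037e-05, 1.555e-05, 1.944e-05, 6.912e-06]  ψ = [1, 2, 2, 1]  (obs o_4=3)
t=5: δ = [4.666e-07, 1.555e-06, 5.832e-07, 1.400e-06]  ψ = [1, 2, 2, 1]  (obs o_5=0)
t=6: δ = [1.400e-07, 1.260e-07, 2.799e-07, 9.331e-08]  ψ = [1, 3, 3, 1]  (obs o_6=3)
backtrack: best end state = 2; path = [0, 2, 2, 2, 1, 3, 2]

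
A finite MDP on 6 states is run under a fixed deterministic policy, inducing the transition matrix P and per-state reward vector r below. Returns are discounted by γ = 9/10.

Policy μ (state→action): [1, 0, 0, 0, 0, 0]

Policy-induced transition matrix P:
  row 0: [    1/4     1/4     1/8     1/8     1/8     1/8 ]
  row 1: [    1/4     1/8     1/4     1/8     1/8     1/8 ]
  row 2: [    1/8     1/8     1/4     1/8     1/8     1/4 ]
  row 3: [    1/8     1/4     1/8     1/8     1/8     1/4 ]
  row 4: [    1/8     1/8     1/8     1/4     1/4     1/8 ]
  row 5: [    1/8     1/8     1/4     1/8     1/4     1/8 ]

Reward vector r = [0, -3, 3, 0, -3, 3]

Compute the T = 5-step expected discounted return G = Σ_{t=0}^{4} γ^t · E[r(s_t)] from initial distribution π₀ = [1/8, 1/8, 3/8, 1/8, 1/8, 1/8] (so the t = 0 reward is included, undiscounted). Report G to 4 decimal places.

G = 1.1482

t=0: π = [0.1250, 0.1250, 0.3750, 0.1250, 0.1250, 0.1250], E[r] = 0.7500, γ^t·E[r] = 0.750000, running G = 0.750000
t=1: π = [0.1563, 0.1563, 0.2031, 0.1406, 0.1563, 0.1875], E[r] = 0.2344, γ^t·E[r] = 0.210938, running G = 0.960938
t=2: π = [0.1641, 0.1621, 0.1934, 0.1445, 0.1680, 0.1680], E[r] = 0.0938, γ^t·E[r] = 0.075938, running G = 1.036875
t=3: π = [0.1658, 0.1636, 0.1904, 0.1460, 0.1670, 0.1672], E[r] = 0.0813, γ^t·E[r] = 0.059267, running G = 1.096142
t=4: π = [0.1662, 0.1640, 0.1902, 0.1459, 0.1668, 0.1671], E[r] = 0.0794, γ^t·E[r] = 0.052079, running G = 1.148221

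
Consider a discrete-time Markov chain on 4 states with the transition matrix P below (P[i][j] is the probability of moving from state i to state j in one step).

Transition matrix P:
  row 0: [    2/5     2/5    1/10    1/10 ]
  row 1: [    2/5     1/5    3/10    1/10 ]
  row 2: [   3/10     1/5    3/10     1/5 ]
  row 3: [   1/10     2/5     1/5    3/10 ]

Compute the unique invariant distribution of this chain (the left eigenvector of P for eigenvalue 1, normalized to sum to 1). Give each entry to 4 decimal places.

Balance equations π_j = Σ_i π_i·P[i][j]:
  π_0 = 2/5·π_0 + 2/5·π_1 + 3/10·π_2 + 1/10·π_3
  π_1 = 2/5·π_0 + 1/5·π_1 + 1/5·π_2 + 2/5·π_3
  π_2 = 1/10·π_0 + 3/10·π_1 + 3/10·π_2 + 1/5·π_3
  normalize: π_0 + π_1 + π_2 + π_3 = 1
Solving the linear system gives exactly π = [131/394, 117/394, 43/197, 30/197].

π = [0.3325, 0.2970, 0.2183, 0.1523]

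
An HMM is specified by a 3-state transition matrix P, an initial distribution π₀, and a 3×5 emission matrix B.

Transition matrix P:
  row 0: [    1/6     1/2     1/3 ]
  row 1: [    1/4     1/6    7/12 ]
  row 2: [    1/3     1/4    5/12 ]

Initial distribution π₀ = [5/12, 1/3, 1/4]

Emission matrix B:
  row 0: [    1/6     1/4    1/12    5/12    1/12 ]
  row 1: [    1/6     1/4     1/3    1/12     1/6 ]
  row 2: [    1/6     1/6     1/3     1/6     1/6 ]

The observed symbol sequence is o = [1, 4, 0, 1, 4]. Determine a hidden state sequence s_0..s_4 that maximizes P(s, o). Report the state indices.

t=0: δ = [1.042e-01, 8.333e-02, 4.167e-02]  (obs o_0=1)
t=1: δ = [1.736e-03, 8.681e-03, 8.102e-03]  ψ = [1, 0, 1]  (obs o_1=4)
t=2: δ = [4.501e-04, 3.376e-04, 8.439e-04]  ψ = [2, 2, 1]  (obs o_2=0)
t=3: δ = [7.033e-05, 5.626e-05, 5.861e-05]  ψ = [2, 0, 2]  (obs o_3=1)
t=4: δ = [1.628e-06, 5.861e-06, 5.470e-06]  ψ = [2, 0, 1]  (obs o_4=4)
backtrack: best end state = 1; path = [0, 1, 2, 0, 1]

path = [0, 1, 2, 0, 1]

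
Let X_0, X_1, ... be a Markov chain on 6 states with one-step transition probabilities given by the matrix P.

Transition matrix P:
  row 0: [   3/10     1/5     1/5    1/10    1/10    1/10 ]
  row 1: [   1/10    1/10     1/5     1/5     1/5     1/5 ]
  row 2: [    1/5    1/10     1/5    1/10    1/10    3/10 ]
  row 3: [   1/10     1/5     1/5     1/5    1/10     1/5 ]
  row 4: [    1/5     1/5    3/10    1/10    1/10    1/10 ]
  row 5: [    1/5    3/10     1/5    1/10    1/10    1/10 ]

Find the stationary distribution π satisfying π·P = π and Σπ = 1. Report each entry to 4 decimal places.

Balance equations π_j = Σ_i π_i·P[i][j]:
  π_0 = 3/10·π_0 + 1/10·π_1 + 1/5·π_2 + 1/10·π_3 + 1/5·π_4 + 1/5·π_5
  π_1 = 1/5·π_0 + 1/10·π_1 + 1/10·π_2 + 1/5·π_3 + 1/5·π_4 + 3/10·π_5
  π_2 = 1/5·π_0 + 1/5·π_1 + 1/5·π_2 + 1/5·π_3 + 3/10·π_4 + 1/5·π_5
  π_3 = 1/10·π_0 + 1/5·π_1 + 1/10·π_2 + 1/5·π_3 + 1/10·π_4 + 1/10·π_5
  π_4 = 1/10·π_0 + 1/5·π_1 + 1/10·π_2 + 1/10·π_3 + 1/10·π_4 + 1/10·π_5
  normalize: π_0 + π_1 + π_2 + π_3 + π_4 + π_5 = 1
Solving the linear system gives exactly π = [2303/12259, 2186/12259, 10385/49036, 1605/12259, 2889/24518, 8497/49036].

π = [0.1879, 0.1783, 0.2118, 0.1309, 0.1178, 0.1733]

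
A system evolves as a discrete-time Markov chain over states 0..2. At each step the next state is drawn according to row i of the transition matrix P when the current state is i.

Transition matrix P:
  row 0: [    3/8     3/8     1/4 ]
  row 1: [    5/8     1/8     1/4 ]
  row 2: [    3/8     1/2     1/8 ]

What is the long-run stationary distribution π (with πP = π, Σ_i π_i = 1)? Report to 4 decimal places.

π = [0.4556, 0.3222, 0.2222]

Balance equations π_j = Σ_i π_i·P[i][j]:
  π_0 = 3/8·π_0 + 5/8·π_1 + 3/8·π_2
  π_1 = 3/8·π_0 + 1/8·π_1 + 1/2·π_2
  normalize: π_0 + π_1 + π_2 = 1
Solving the linear system gives exactly π = [41/90, 29/90, 2/9].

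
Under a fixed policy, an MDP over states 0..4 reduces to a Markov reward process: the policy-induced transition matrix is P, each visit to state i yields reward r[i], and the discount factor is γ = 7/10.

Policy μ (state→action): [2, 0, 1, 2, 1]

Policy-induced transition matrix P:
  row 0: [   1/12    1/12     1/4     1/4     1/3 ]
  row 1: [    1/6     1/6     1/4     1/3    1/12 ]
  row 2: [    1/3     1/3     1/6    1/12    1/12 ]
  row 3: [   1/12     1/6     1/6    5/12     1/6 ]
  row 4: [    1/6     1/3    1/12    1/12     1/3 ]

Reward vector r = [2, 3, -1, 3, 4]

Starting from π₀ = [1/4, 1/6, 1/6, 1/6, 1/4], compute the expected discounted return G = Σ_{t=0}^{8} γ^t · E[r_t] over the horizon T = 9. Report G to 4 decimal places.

t=0: π = [0.2500, 0.1667, 0.1667, 0.1667, 0.2500], E[r] = 2.3333, γ^t·E[r] = 2.333333, running G = 2.333333
t=1: π = [0.1597, 0.2153, 0.1806, 0.2222, 0.2222], E[r] = 2.3403, γ^t·E[r] = 1.638194, running G = 3.971528
t=2: π = [0.1649, 0.2205, 0.1794, 0.2378, 0.1973], E[r] = 2.3148, γ^t·E[r] = 1.134259, running G = 5.105787
t=3: π = [0.1630, 0.2157, 0.1823, 0.2452, 0.1937], E[r] = 2.3014, γ^t·E[r] = 0.789366, running G = 5.895154
t=4: π = [0.1630, 0.2158, 0.1821, 0.2462, 0.1929], E[r] = 2.3016, γ^t·E[r] = 0.552610, running G = 6.447763
t=5: π = [0.1629, 0.2156, 0.1822, 0.2465, 0.1928], E[r] = 2.3013, γ^t·E[r] = 0.386782, running G = 6.834545
t=6: π = [0.1629, 0.2156, 0.1821, 0.2465, 0.1928], E[r] = 2.3014, γ^t·E[r] = 0.270752, running G = 7.105297
t=7: π = [0.1629, 0.2156, 0.1821, 0.2466, 0.1928], E[r] = 2.3013, γ^t·E[r] = 0.189526, running G = 7.294823
t=8: π = [0.1629, 0.2156, 0.1821, 0.2466, 0.1928], E[r] = 2.3013, γ^t·E[r] = 0.132668, running G = 7.427491

G = 7.4275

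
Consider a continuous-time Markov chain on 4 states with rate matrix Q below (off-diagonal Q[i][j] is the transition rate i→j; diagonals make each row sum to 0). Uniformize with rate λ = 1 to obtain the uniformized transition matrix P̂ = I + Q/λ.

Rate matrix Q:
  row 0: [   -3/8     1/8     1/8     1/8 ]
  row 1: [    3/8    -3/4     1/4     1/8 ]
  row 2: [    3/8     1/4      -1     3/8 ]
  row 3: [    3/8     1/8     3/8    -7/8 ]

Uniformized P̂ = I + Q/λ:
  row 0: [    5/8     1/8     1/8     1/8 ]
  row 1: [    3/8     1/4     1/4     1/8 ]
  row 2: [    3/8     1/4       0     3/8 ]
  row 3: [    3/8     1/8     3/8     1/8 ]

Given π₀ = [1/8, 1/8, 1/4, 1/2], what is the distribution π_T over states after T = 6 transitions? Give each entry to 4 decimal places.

π = [0.4999, 0.1667, 0.1665, 0.1668]

t=0: π = [0.1250, 0.1250, 0.2500, 0.5000]
t=1: π = [0.4063, 0.1719, 0.2344, 0.1875]
t=2: π = [0.4766, 0.1758, 0.1641, 0.1836]
t=3: π = [0.4941, 0.1675, 0.1724, 0.1660]
t=4: π = [0.4985, 0.1675, 0.1659, 0.1681]
t=5: π = [0.4996, 0.1667, 0.1672, 0.1665]
t=6: π = [0.4999, 0.1667, 0.1665, 0.1668]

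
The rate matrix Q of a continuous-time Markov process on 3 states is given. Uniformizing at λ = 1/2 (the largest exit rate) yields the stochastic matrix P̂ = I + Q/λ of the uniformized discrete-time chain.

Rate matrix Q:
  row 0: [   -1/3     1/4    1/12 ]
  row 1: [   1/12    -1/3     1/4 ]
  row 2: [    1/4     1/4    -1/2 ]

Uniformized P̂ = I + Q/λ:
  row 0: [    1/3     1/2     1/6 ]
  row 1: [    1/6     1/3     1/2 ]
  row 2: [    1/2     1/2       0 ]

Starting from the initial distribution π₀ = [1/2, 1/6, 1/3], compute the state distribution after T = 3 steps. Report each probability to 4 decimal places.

π = [0.3125, 0.4298, 0.2577]

t=0: π = [0.5000, 0.1667, 0.3333]
t=1: π = [0.3611, 0.4722, 0.1667]
t=2: π = [0.2824, 0.4213, 0.2963]
t=3: π = [0.3125, 0.4298, 0.2577]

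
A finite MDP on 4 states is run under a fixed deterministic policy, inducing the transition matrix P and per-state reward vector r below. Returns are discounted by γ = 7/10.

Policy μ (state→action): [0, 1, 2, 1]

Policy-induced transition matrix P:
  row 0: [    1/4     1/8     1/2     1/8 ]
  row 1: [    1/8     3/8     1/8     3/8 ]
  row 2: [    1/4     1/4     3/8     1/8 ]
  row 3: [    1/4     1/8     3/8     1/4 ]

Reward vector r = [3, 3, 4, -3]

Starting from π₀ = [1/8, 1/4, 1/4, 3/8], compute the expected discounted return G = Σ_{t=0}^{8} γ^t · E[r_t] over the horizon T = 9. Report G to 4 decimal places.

G = 5.4968

t=0: π = [0.1250, 0.2500, 0.2500, 0.3750], E[r] = 1.0000, γ^t·E[r] = 1.000000, running G = 1.000000
t=1: π = [0.2188, 0.2188, 0.3281, 0.2344], E[r] = 1.9219, γ^t·E[r] = 1.345313, running G = 2.345313
t=2: π = [0.2227, 0.2207, 0.3477, 0.2090], E[r] = 2.0938, γ^t·E[r] = 1.025938, running G = 3.371250
t=3: π = [0.2224, 0.2236, 0.3477, 0.2063], E[r] = 2.1099, γ^t·E[r] = 0.723683, running G = 4.094933
t=4: π = [0.2220, 0.2244, 0.3469, 0.2067], E[r] = 2.1067, γ^t·E[r] = 0.505823, running G = 4.600757
t=5: π = [0.2220, 0.2245, 0.3467, 0.2069], E[r] = 2.1051, γ^t·E[r] = 0.353803, running G = 4.954560
t=6: π = [0.2219, 0.2244, 0.3466, 0.2070], E[r] = 2.1048, γ^t·E[r] = 0.247622, running G = 5.202182
t=7: π = [0.2219, 0.2244, 0.3466, 0.2070], E[r] = 2.1047, γ^t·E[r] = 0.173333, running G = 5.375516
t=8: π = [0.2219, 0.2244, 0.3466, 0.2070], E[r] = 2.1047, γ^t·E[r] = 0.121334, running G = 5.496849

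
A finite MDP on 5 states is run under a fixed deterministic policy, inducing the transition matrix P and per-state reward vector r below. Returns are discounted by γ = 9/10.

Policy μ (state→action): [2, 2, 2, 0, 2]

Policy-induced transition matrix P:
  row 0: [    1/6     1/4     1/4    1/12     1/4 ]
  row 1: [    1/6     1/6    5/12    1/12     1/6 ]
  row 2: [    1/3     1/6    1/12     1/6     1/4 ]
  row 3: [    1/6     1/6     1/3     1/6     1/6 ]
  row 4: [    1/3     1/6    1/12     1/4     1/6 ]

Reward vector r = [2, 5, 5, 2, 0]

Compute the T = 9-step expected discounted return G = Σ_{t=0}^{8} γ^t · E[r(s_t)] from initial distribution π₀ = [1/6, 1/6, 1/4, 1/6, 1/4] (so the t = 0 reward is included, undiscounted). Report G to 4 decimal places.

G = 17.1465

t=0: π = [0.1667, 0.1667, 0.2500, 0.1667, 0.2500], E[r] = 2.7500, γ^t·E[r] = 2.750000, running G = 2.750000
t=1: π = [0.2500, 0.1806, 0.2083, 0.1597, 0.2014], E[r] = 2.7639, γ^t·E[r] = 2.487500, running G = 5.237500
t=2: π = [0.2350, 0.1875, 0.2251, 0.1476, 0.2049], E[r] = 2.8281, γ^t·E[r] = 2.290781, running G = 7.528281
t=3: π = [0.2383, 0.1862, 0.2219, 0.1485, 0.2050], E[r] = 2.8144, γ^t·E[r] = 2.051684, running G = 9.579965
t=4: π = [0.2378, 0.1865, 0.2223, 0.1484, 0.2050], E[r] = 2.8164, γ^t·E[r] = 1.847813, running G = 11.427777
t=5: π = [0.2379, 0.1865, 0.2222, 0.1484, 0.2050], E[r] = 2.8162, γ^t·E[r] = 1.662909, running G = 13.090687
t=6: π = [0.2379, 0.1865, 0.2222, 0.1484, 0.2050], E[r] = 2.8162, γ^t·E[r] = 1.496627, running G = 14.587314
t=7: π = [0.2379, 0.1865, 0.2222, 0.1484, 0.2050], E[r] = 2.8162, γ^t·E[r] = 1.346964, running G = 15.934278
t=8: π = [0.2379, 0.1865, 0.2222, 0.1484, 0.2050], E[r] = 2.8162, γ^t·E[r] = 1.212268, running G = 17.146545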